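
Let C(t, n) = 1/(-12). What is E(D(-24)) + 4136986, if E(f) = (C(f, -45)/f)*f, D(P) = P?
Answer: 49643831/12 ≈ 4.1370e+6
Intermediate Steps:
C(t, n) = -1/12
E(f) = -1/12 (E(f) = (-1/(12*f))*f = -1/12)
E(D(-24)) + 4136986 = -1/12 + 4136986 = 49643831/12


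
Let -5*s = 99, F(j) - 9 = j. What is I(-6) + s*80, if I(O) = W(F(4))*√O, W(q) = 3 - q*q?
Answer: -1584 - 166*I*√6 ≈ -1584.0 - 406.62*I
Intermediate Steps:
F(j) = 9 + j
W(q) = 3 - q²
s = -99/5 (s = -⅕*99 = -99/5 ≈ -19.800)
I(O) = -166*√O (I(O) = (3 - (9 + 4)²)*√O = (3 - 1*13²)*√O = (3 - 1*169)*√O = (3 - 169)*√O = -166*√O)
I(-6) + s*80 = -166*I*√6 - 99/5*80 = -166*I*√6 - 1584 = -1584 - 166*I*√6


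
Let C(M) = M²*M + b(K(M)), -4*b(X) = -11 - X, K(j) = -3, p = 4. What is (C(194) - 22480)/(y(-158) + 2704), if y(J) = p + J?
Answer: 1213151/425 ≈ 2854.5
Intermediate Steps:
b(X) = 11/4 + X/4 (b(X) = -(-11 - X)/4 = 11/4 + X/4)
y(J) = 4 + J
C(M) = 2 + M³ (C(M) = M²*M + (11/4 + (¼)*(-3)) = M³ + (11/4 - ¾) = M³ + 2 = 2 + M³)
(C(194) - 22480)/(y(-158) + 2704) = ((2 + 194³) - 22480)/((4 - 158) + 2704) = ((2 + 7301384) - 22480)/(-154 + 2704) = (7301386 - 22480)/2550 = 7278906*(1/2550) = 1213151/425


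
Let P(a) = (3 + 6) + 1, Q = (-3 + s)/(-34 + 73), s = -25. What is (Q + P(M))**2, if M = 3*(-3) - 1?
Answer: 131044/1521 ≈ 86.156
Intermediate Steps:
Q = -28/39 (Q = (-3 - 25)/(-34 + 73) = -28/39 ≈ -0.71795)
M = -10 (M = -9 - 1 = -10)
P(a) = 10 (P(a) = 9 + 1 = 10)
(Q + P(M))**2 = (-28/39 + 10)**2 = (362/39)**2 = 131044/1521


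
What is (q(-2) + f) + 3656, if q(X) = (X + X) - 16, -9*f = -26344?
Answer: 59068/9 ≈ 6563.1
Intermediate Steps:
f = 26344/9 (f = -⅑*(-26344) = 26344/9 ≈ 2927.1)
q(X) = -16 + 2*X (q(X) = 2*X - 16 = -16 + 2*X)
(q(-2) + f) + 3656 = ((-16 + 2*(-2)) + 26344/9) + 3656 = ((-16 - 4) + 26344/9) + 3656 = (-20 + 26344/9) + 3656 = 26164/9 + 3656 = 59068/9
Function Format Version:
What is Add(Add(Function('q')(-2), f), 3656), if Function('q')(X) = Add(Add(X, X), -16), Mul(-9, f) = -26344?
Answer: Rational(59068, 9) ≈ 6563.1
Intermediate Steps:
f = Rational(26344, 9) (f = Mul(Rational(-1, 9), -26344) = Rational(26344, 9) ≈ 2927.1)
Function('q')(X) = Add(-16, Mul(2, X)) (Function('q')(X) = Add(Mul(2, X), -16) = Add(-16, Mul(2, X)))
Add(Add(Function('q')(-2), f), 3656) = Add(Add(Add(-16, Mul(2, -2)), Rational(26344, 9)), 3656) = Add(Add(Add(-16, -4), Rational(26344, 9)), 3656) = Add(Add(-20, Rational(26344, 9)), 3656) = Add(Rational(26164, 9), 3656) = Rational(59068, 9)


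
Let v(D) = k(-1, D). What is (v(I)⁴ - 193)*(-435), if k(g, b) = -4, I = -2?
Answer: -27405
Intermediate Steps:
v(D) = -4
(v(I)⁴ - 193)*(-435) = ((-4)⁴ - 193)*(-435) = (256 - 193)*(-435) = 63*(-435) = -27405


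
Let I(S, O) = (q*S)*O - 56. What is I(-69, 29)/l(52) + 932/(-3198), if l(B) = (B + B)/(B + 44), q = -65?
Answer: 14760986/123 ≈ 1.2001e+5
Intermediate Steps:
I(S, O) = -56 - 65*O*S (I(S, O) = (-65*S)*O - 56 = -65*O*S - 56 = -56 - 65*O*S)
l(B) = 2*B/(44 + B) (l(B) = (2*B)/(44 + B) = 2*B/(44 + B))
I(-69, 29)/l(52) + 932/(-3198) = (-56 - 65*29*(-69))/((2*52/(44 + 52))) + 932/(-3198) = (-56 + 130065)/((2*52/96)) + 932*(-1/3198) = 130009/((2*52*(1/96))) - 466/1599 = 130009/(13/12) - 466/1599 = 130009*(12/13) - 466/1599 = 1560108/13 - 466/1599 = 14760986/123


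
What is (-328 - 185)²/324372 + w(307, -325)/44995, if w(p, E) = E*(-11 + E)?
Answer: 3150847437/973007876 ≈ 3.2383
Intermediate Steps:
(-328 - 185)²/324372 + w(307, -325)/44995 = (-328 - 185)²/324372 - 325*(-11 - 325)/44995 = (-513)²*(1/324372) - 325*(-336)*(1/44995) = 263169*(1/324372) + 109200*(1/44995) = 87723/108124 + 21840/8999 = 3150847437/973007876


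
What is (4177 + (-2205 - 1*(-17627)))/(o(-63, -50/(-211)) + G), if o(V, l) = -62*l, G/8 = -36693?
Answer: -4135389/61940884 ≈ -0.066764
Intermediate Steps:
G = -293544 (G = 8*(-36693) = -293544)
(4177 + (-2205 - 1*(-17627)))/(o(-63, -50/(-211)) + G) = (4177 + (-2205 - 1*(-17627)))/(-(-3100)/(-211) - 293544) = (4177 + (-2205 + 17627))/(-(-3100)*(-1)/211 - 293544) = (4177 + 15422)/(-62*50/211 - 293544) = 19599/(-3100/211 - 293544) = 19599/(-61940884/211) = 19599*(-211/61940884) = -4135389/61940884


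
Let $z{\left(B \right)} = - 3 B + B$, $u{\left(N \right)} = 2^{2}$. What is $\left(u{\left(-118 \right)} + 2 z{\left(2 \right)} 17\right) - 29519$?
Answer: $-29651$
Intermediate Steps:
$u{\left(N \right)} = 4$
$z{\left(B \right)} = - 2 B$
$\left(u{\left(-118 \right)} + 2 z{\left(2 \right)} 17\right) - 29519 = \left(4 + 2 \left(\left(-2\right) 2\right) 17\right) - 29519 = \left(4 + 2 \left(-4\right) 17\right) - 29519 = \left(4 - 136\right) - 29519 = -132 - 29519 = -29651$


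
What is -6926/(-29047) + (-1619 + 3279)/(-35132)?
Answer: 48776553/255119801 ≈ 0.19119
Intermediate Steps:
-6926/(-29047) + (-1619 + 3279)/(-35132) = -6926*(-1/29047) + 1660*(-1/35132) = 6926/29047 - 415/8783 = 48776553/255119801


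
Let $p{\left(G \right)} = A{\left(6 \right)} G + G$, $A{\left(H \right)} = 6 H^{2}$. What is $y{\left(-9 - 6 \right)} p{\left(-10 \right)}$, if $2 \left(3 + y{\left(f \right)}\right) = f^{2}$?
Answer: $-237615$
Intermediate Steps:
$p{\left(G \right)} = 217 G$ ($p{\left(G \right)} = 6 \cdot 6^{2} G + G = 6 \cdot 36 G + G = 216 G + G = 217 G$)
$y{\left(f \right)} = -3 + \frac{f^{2}}{2}$
$y{\left(-9 - 6 \right)} p{\left(-10 \right)} = \left(-3 + \frac{\left(-9 - 6\right)^{2}}{2}\right) 217 \left(-10\right) = \left(-3 + \frac{\left(-9 - 6\right)^{2}}{2}\right) \left(-2170\right) = \left(-3 + \frac{\left(-15\right)^{2}}{2}\right) \left(-2170\right) = \left(-3 + \frac{1}{2} \cdot 225\right) \left(-2170\right) = \left(-3 + \frac{225}{2}\right) \left(-2170\right) = \frac{219}{2} \left(-2170\right) = -237615$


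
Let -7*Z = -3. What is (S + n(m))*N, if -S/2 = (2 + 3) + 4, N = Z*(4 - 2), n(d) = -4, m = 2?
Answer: -132/7 ≈ -18.857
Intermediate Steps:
Z = 3/7 (Z = -⅐*(-3) = 3/7 ≈ 0.42857)
N = 6/7 (N = 3*(4 - 2)/7 = (3/7)*2 = 6/7 ≈ 0.85714)
S = -18 (S = -2*((2 + 3) + 4) = -2*(5 + 4) = -2*9 = -18)
(S + n(m))*N = (-18 - 4)*(6/7) = -22*6/7 = -132/7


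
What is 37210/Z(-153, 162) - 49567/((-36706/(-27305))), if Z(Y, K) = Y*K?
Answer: -16773702920585/454897458 ≈ -36874.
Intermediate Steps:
Z(Y, K) = K*Y
37210/Z(-153, 162) - 49567/((-36706/(-27305))) = 37210/((162*(-153))) - 49567/((-36706/(-27305))) = 37210/(-24786) - 49567/((-36706*(-1/27305))) = 37210*(-1/24786) - 49567/36706/27305 = -18605/12393 - 49567*27305/36706 = -18605/12393 - 1353426935/36706 = -16773702920585/454897458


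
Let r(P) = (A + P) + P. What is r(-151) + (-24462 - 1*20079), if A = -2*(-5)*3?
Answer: -44813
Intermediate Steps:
A = 30 (A = 10*3 = 30)
r(P) = 30 + 2*P (r(P) = (30 + P) + P = 30 + 2*P)
r(-151) + (-24462 - 1*20079) = (30 + 2*(-151)) + (-24462 - 1*20079) = (30 - 302) + (-24462 - 20079) = -272 - 44541 = -44813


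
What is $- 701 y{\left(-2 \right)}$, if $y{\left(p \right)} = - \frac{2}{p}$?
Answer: $-701$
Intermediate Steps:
$- 701 y{\left(-2 \right)} = - 701 \left(- \frac{2}{-2}\right) = - 701 \left(\left(-2\right) \left(- \frac{1}{2}\right)\right) = \left(-701\right) 1 = -701$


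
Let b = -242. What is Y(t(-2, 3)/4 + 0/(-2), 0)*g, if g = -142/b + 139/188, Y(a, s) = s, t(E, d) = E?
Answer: 0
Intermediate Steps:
g = 30167/22748 (g = -142/(-242) + 139/188 = -142*(-1/242) + 139*(1/188) = 71/121 + 139/188 = 30167/22748 ≈ 1.3261)
Y(t(-2, 3)/4 + 0/(-2), 0)*g = 0*(30167/22748) = 0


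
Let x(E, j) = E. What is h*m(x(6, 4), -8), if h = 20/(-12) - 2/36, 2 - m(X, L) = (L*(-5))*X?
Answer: 3689/9 ≈ 409.89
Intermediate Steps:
m(X, L) = 2 + 5*L*X (m(X, L) = 2 - L*(-5)*X = 2 - (-5*L)*X = 2 - (-5)*L*X = 2 + 5*L*X)
h = -31/18 (h = 20*(-1/12) - 2*1/36 = -5/3 - 1/18 = -31/18 ≈ -1.7222)
h*m(x(6, 4), -8) = -31*(2 + 5*(-8)*6)/18 = -31*(2 - 240)/18 = -31/18*(-238) = 3689/9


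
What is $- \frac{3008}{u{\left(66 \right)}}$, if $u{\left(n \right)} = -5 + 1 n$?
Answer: $- \frac{3008}{61} \approx -49.311$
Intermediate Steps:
$u{\left(n \right)} = -5 + n$
$- \frac{3008}{u{\left(66 \right)}} = - \frac{3008}{-5 + 66} = - \frac{3008}{61}$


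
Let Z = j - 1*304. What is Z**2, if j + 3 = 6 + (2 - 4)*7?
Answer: 99225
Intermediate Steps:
j = -11 (j = -3 + (6 + (2 - 4)*7) = -3 + (6 - 2*7) = -3 + (6 - 14) = -3 - 8 = -11)
Z = -315 (Z = -11 - 1*304 = -11 - 304 = -315)
Z**2 = (-315)**2 = 99225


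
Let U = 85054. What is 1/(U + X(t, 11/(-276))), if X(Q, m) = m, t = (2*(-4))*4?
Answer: 276/23474893 ≈ 1.1757e-5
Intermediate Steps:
t = -32 (t = -8*4 = -32)
1/(U + X(t, 11/(-276))) = 1/(85054 + 11/(-276)) = 1/(85054 + 11*(-1/276)) = 1/(85054 - 11/276) = 1/(23474893/276) = 276/23474893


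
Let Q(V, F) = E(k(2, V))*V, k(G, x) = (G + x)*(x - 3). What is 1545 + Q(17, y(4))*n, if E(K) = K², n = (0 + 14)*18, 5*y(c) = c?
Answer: 303120249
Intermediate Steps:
y(c) = c/5
k(G, x) = (-3 + x)*(G + x) (k(G, x) = (G + x)*(-3 + x) = (-3 + x)*(G + x))
n = 252 (n = 14*18 = 252)
Q(V, F) = V*(-6 + V² - V)² (Q(V, F) = (V² - 3*2 - 3*V + 2*V)²*V = (V² - 6 - 3*V + 2*V)²*V = (-6 + V² - V)²*V = V*(-6 + V² - V)²)
1545 + Q(17, y(4))*n = 1545 + (17*(6 + 17 - 1*17²)²)*252 = 1545 + (17*(6 + 17 - 1*289)²)*252 = 1545 + (17*(6 + 17 - 289)²)*252 = 1545 + (17*(-266)²)*252 = 1545 + (17*70756)*252 = 1545 + 1202852*252 = 1545 + 303118704 = 303120249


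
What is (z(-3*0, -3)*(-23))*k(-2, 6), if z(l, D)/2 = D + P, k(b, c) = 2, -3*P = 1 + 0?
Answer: 920/3 ≈ 306.67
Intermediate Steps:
P = -⅓ (P = -(1 + 0)/3 = -⅓*1 = -⅓ ≈ -0.33333)
z(l, D) = -⅔ + 2*D (z(l, D) = 2*(D - ⅓) = 2*(-⅓ + D) = -⅔ + 2*D)
(z(-3*0, -3)*(-23))*k(-2, 6) = ((-⅔ + 2*(-3))*(-23))*2 = ((-⅔ - 6)*(-23))*2 = -20/3*(-23)*2 = (460/3)*2 = 920/3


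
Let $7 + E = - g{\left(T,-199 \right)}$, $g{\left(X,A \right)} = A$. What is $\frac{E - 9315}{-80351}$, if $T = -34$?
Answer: $\frac{9123}{80351} \approx 0.11354$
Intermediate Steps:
$E = 192$ ($E = -7 - -199 = -7 + 199 = 192$)
$\frac{E - 9315}{-80351} = \frac{192 - 9315}{-80351} = \left(192 - 9315\right) \left(- \frac{1}{80351}\right) = \left(-9123\right) \left(- \frac{1}{80351}\right) = \frac{9123}{80351}$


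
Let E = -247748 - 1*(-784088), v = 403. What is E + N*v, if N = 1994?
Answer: 1339922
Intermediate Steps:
E = 536340 (E = -247748 + 784088 = 536340)
E + N*v = 536340 + 1994*403 = 536340 + 803582 = 1339922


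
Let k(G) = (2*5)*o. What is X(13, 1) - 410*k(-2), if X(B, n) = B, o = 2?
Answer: -8187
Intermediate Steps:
k(G) = 20 (k(G) = (2*5)*2 = 10*2 = 20)
X(13, 1) - 410*k(-2) = 13 - 410*20 = 13 - 8200 = -8187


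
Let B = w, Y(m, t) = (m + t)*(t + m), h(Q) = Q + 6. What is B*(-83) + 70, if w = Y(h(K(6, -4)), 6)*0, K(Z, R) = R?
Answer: 70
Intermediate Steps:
h(Q) = 6 + Q
Y(m, t) = (m + t)² (Y(m, t) = (m + t)*(m + t) = (m + t)²)
w = 0 (w = ((6 - 4) + 6)²*0 = (2 + 6)²*0 = 8²*0 = 64*0 = 0)
B = 0
B*(-83) + 70 = 0*(-83) + 70 = 0 + 70 = 70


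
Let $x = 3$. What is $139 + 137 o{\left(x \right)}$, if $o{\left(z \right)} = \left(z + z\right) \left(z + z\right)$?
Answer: $5071$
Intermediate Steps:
$o{\left(z \right)} = 4 z^{2}$ ($o{\left(z \right)} = 2 z 2 z = 4 z^{2}$)
$139 + 137 o{\left(x \right)} = 139 + 137 \cdot 4 \cdot 3^{2} = 139 + 137 \cdot 4 \cdot 9 = 139 + 137 \cdot 36 = 139 + 4932 = 5071$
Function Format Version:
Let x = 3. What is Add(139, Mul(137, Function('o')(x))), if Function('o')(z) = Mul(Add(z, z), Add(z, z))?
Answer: 5071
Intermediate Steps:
Function('o')(z) = Mul(4, Pow(z, 2)) (Function('o')(z) = Mul(Mul(2, z), Mul(2, z)) = Mul(4, Pow(z, 2)))
Add(139, Mul(137, Function('o')(x))) = Add(139, Mul(137, Mul(4, Pow(3, 2)))) = Add(139, Mul(137, Mul(4, 9))) = Add(139, Mul(137, 36)) = Add(139, 4932) = 5071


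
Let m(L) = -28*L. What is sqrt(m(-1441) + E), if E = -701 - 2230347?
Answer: 10*I*sqrt(21907) ≈ 1480.1*I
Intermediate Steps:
E = -2231048
sqrt(m(-1441) + E) = sqrt(-28*(-1441) - 2231048) = sqrt(40348 - 2231048) = sqrt(-2190700) = 10*I*sqrt(21907)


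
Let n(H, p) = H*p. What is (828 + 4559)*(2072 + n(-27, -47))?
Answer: 17997967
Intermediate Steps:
(828 + 4559)*(2072 + n(-27, -47)) = (828 + 4559)*(2072 - 27*(-47)) = 5387*(2072 + 1269) = 5387*3341 = 17997967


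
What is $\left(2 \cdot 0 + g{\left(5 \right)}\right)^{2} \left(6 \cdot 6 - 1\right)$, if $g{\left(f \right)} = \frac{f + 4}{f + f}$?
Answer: $\frac{567}{20} \approx 28.35$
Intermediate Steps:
$g{\left(f \right)} = \frac{4 + f}{2 f}$
$\left(2 \cdot 0 + g{\left(5 \right)}\right)^{2} \left(6 \cdot 6 - 1\right) = \left(2 \cdot 0 + \frac{4 + 5}{2 \cdot 5}\right)^{2} \left(6 \cdot 6 - 1\right) = \left(0 + \frac{1}{2} \cdot \frac{1}{5} \cdot 9\right)^{2} \left(36 - 1\right) = \left(0 + \frac{9}{10}\right)^{2} \cdot 35 = \left(\frac{9}{10}\right)^{2} \cdot 35 = \frac{81}{100} \cdot 35 = \frac{567}{20}$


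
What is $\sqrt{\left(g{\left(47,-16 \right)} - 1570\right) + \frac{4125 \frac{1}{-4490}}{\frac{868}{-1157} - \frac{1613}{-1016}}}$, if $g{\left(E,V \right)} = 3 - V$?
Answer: $\frac{i \sqrt{303188911112551520859}}{441974497} \approx 39.397 i$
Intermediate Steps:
$\sqrt{\left(g{\left(47,-16 \right)} - 1570\right) + \frac{4125 \frac{1}{-4490}}{\frac{868}{-1157} - \frac{1613}{-1016}}} = \sqrt{\left(\left(3 - -16\right) - 1570\right) + \frac{4125 \frac{1}{-4490}}{\frac{868}{-1157} - \frac{1613}{-1016}}} = \sqrt{\left(\left(3 + 16\right) - 1570\right) + \frac{4125 \left(- \frac{1}{4490}\right)}{868 \left(- \frac{1}{1157}\right) - - \frac{1613}{1016}}} = \sqrt{\left(19 - 1570\right) - \frac{825}{898 \left(- \frac{868}{1157} + \frac{1613}{1016}\right)}} = \sqrt{-1551 - \frac{825}{898 \cdot \frac{984353}{1175512}}} = \sqrt{-1551 - \frac{484898700}{441974497}} = \sqrt{- \frac{685987343547}{441974497}} = \frac{i \sqrt{303188911112551520859}}{441974497}$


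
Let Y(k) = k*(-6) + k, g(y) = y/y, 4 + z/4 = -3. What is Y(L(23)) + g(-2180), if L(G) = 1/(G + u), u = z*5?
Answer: 122/117 ≈ 1.0427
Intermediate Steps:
z = -28 (z = -16 + 4*(-3) = -16 - 12 = -28)
g(y) = 1
u = -140 (u = -28*5 = -140)
L(G) = 1/(-140 + G) (L(G) = 1/(G - 140) = 1/(-140 + G))
Y(k) = -5*k (Y(k) = -6*k + k = -5*k)
Y(L(23)) + g(-2180) = -5/(-140 + 23) + 1 = -5/(-117) + 1 = -5*(-1/117) + 1 = 5/117 + 1 = 122/117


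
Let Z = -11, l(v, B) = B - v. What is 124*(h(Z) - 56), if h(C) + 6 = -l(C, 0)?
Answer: -9052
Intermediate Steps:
h(C) = -6 + C (h(C) = -6 - (0 - C) = -6 - (-1)*C = -6 + C)
124*(h(Z) - 56) = 124*((-6 - 11) - 56) = 124*(-17 - 56) = 124*(-73) = -9052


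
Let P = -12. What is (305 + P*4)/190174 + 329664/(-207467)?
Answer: -62640202517/39454829258 ≈ -1.5876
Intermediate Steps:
(305 + P*4)/190174 + 329664/(-207467) = (305 - 12*4)/190174 + 329664/(-207467) = (305 - 48)*(1/190174) + 329664*(-1/207467) = 257*(1/190174) - 329664/207467 = 257/190174 - 329664/207467 = -62640202517/39454829258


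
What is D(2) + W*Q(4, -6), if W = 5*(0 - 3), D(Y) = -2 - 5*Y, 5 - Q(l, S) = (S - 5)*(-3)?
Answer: 408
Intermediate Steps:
Q(l, S) = -10 + 3*S (Q(l, S) = 5 - (S - 5)*(-3) = 5 - (-5 + S)*(-3) = 5 - (15 - 3*S) = 5 + (-15 + 3*S) = -10 + 3*S)
W = -15 (W = 5*(-3) = -15)
D(2) + W*Q(4, -6) = (-2 - 5*2) - 15*(-10 + 3*(-6)) = (-2 - 10) - 15*(-10 - 18) = -12 - 15*(-28) = -12 + 420 = 408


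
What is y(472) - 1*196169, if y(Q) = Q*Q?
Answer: 26615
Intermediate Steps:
y(Q) = Q**2
y(472) - 1*196169 = 472**2 - 1*196169 = 222784 - 196169 = 26615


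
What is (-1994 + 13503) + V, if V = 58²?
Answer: 14873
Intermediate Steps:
V = 3364
(-1994 + 13503) + V = (-1994 + 13503) + 3364 = 11509 + 3364 = 14873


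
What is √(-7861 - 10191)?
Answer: 2*I*√4513 ≈ 134.36*I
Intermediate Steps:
√(-7861 - 10191) = √(-18052) = 2*I*√4513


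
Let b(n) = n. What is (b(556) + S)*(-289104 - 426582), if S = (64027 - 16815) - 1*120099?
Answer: 51766284066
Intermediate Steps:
S = -72887 (S = 47212 - 120099 = -72887)
(b(556) + S)*(-289104 - 426582) = (556 - 72887)*(-289104 - 426582) = -72331*(-715686) = 51766284066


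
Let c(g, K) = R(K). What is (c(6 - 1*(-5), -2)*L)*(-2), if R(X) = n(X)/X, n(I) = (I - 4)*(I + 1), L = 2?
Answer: 12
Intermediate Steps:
n(I) = (1 + I)*(-4 + I) (n(I) = (-4 + I)*(1 + I) = (1 + I)*(-4 + I))
R(X) = (-4 + X**2 - 3*X)/X
c(g, K) = -3 + K - 4/K
(c(6 - 1*(-5), -2)*L)*(-2) = ((-3 - 2 - 4/(-2))*2)*(-2) = ((-3 - 2 - 4*(-1/2))*2)*(-2) = ((-3 - 2 + 2)*2)*(-2) = -3*2*(-2) = -6*(-2) = 12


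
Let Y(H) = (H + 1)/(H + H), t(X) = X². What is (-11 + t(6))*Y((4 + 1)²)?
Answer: 13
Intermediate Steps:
Y(H) = (1 + H)/(2*H) (Y(H) = (1 + H)/((2*H)) = (1 + H)*(1/(2*H)) = (1 + H)/(2*H))
(-11 + t(6))*Y((4 + 1)²) = (-11 + 6²)*((1 + (4 + 1)²)/(2*((4 + 1)²))) = (-11 + 36)*((1 + 5²)/(2*(5²))) = 25*((½)*(1 + 25)/25) = 25*((½)*(1/25)*26) = 25*(13/25) = 13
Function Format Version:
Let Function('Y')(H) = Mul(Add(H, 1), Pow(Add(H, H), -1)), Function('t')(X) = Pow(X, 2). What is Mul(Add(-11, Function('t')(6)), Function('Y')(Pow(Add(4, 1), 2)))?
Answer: 13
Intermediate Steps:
Function('Y')(H) = Mul(Rational(1, 2), Pow(H, -1), Add(1, H)) (Function('Y')(H) = Mul(Add(1, H), Pow(Mul(2, H), -1)) = Mul(Add(1, H), Mul(Rational(1, 2), Pow(H, -1))) = Mul(Rational(1, 2), Pow(H, -1), Add(1, H)))
Mul(Add(-11, Function('t')(6)), Function('Y')(Pow(Add(4, 1), 2))) = Mul(Add(-11, Pow(6, 2)), Mul(Rational(1, 2), Pow(Pow(Add(4, 1), 2), -1), Add(1, Pow(Add(4, 1), 2)))) = Mul(Add(-11, 36), Mul(Rational(1, 2), Pow(Pow(5, 2), -1), Add(1, Pow(5, 2)))) = Mul(25, Mul(Rational(1, 2), Pow(25, -1), Add(1, 25))) = Mul(25, Mul(Rational(1, 2), Rational(1, 25), 26)) = Mul(25, Rational(13, 25)) = 13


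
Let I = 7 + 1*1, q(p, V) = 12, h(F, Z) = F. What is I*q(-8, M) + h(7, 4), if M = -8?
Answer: 103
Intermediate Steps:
I = 8 (I = 7 + 1 = 8)
I*q(-8, M) + h(7, 4) = 8*12 + 7 = 96 + 7 = 103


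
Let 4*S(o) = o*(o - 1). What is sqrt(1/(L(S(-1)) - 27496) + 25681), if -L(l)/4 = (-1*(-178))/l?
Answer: 7*sqrt(109585334130)/14460 ≈ 160.25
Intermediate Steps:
S(o) = o*(-1 + o)/4 (S(o) = (o*(o - 1))/4 = (o*(-1 + o))/4 = o*(-1 + o)/4)
L(l) = -712/l (L(l) = -4*(-1*(-178))/l = -712/l)
sqrt(1/(L(S(-1)) - 27496) + 25681) = sqrt(1/(-712*(-4/(-1 - 1)) - 27496) + 25681) = sqrt(1/(-712/((1/4)*(-1)*(-2)) - 27496) + 25681) = sqrt(1/(-712/1/2 - 27496) + 25681) = sqrt(1/(-712*2 - 27496) + 25681) = sqrt(1/(-1424 - 27496) + 25681) = sqrt(1/(-28920) + 25681) = sqrt(-1/28920 + 25681) = sqrt(742694519/28920) = 7*sqrt(109585334130)/14460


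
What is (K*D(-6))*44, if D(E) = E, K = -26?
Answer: 6864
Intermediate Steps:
(K*D(-6))*44 = -26*(-6)*44 = 156*44 = 6864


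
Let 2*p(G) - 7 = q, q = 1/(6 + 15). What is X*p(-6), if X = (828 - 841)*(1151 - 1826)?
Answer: 216450/7 ≈ 30921.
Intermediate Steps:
q = 1/21 ≈ 0.047619
X = 8775 (X = -13*(-675) = 8775)
p(G) = 74/21 (p(G) = 7/2 + (1/2)*(1/21) = 7/2 + 1/42 = 74/21)
X*p(-6) = 8775*(74/21) = 216450/7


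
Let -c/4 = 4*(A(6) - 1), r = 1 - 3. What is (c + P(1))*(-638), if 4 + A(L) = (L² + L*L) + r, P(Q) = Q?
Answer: 662882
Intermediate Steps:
r = -2
A(L) = -6 + 2*L² (A(L) = -4 + ((L² + L*L) - 2) = -4 + ((L² + L²) - 2) = -4 + (2*L² - 2) = -4 + (-2 + 2*L²) = -6 + 2*L²)
c = -1040 (c = -16*((-6 + 2*6²) - 1) = -16*((-6 + 2*36) - 1) = -16*((-6 + 72) - 1) = -16*(66 - 1) = -16*65 = -4*260 = -1040)
(c + P(1))*(-638) = (-1040 + 1)*(-638) = -1039*(-638) = 662882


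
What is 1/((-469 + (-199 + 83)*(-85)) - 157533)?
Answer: -1/148142 ≈ -6.7503e-6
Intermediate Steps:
1/((-469 + (-199 + 83)*(-85)) - 157533) = 1/((-469 - 116*(-85)) - 157533) = 1/((-469 + 9860) - 157533) = 1/(9391 - 157533) = 1/(-148142) = -1/148142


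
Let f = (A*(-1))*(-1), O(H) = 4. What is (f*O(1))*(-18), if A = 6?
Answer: -432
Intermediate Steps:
f = 6 (f = (6*(-1))*(-1) = -6*(-1) = 6)
(f*O(1))*(-18) = (6*4)*(-18) = 24*(-18) = -432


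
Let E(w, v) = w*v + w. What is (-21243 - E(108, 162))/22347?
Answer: -12949/7449 ≈ -1.7384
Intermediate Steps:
E(w, v) = w + v*w (E(w, v) = v*w + w = w + v*w)
(-21243 - E(108, 162))/22347 = (-21243 - 108*(1 + 162))/22347 = (-21243 - 108*163)*(1/22347) = (-21243 - 1*17604)*(1/22347) = (-21243 - 17604)*(1/22347) = -38847*1/22347 = -12949/7449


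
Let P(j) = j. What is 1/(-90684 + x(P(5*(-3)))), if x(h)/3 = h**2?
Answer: -1/90009 ≈ -1.1110e-5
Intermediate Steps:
x(h) = 3*h**2
1/(-90684 + x(P(5*(-3)))) = 1/(-90684 + 3*(5*(-3))**2) = 1/(-90684 + 3*(-15)**2) = 1/(-90684 + 3*225) = 1/(-90684 + 675) = 1/(-90009) = -1/90009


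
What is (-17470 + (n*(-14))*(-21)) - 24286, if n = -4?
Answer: -42932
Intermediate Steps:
(-17470 + (n*(-14))*(-21)) - 24286 = (-17470 - 4*(-14)*(-21)) - 24286 = (-17470 + 56*(-21)) - 24286 = (-17470 - 1176) - 24286 = -18646 - 24286 = -42932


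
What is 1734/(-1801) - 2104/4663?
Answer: -11874946/8398063 ≈ -1.4140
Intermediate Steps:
1734/(-1801) - 2104/4663 = 1734*(-1/1801) - 2104*1/4663 = -1734/1801 - 2104/4663 = -11874946/8398063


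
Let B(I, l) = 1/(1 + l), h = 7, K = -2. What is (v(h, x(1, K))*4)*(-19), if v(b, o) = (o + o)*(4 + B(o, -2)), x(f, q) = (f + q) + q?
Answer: 1368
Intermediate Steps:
x(f, q) = f + 2*q
v(b, o) = 6*o (v(b, o) = (o + o)*(4 + 1/(1 - 2)) = (2*o)*(4 + 1/(-1)) = (2*o)*(4 - 1) = (2*o)*3 = 6*o)
(v(h, x(1, K))*4)*(-19) = ((6*(1 + 2*(-2)))*4)*(-19) = ((6*(1 - 4))*4)*(-19) = ((6*(-3))*4)*(-19) = -18*4*(-19) = -72*(-19) = 1368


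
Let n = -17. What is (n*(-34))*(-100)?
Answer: -57800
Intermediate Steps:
(n*(-34))*(-100) = -17*(-34)*(-100) = 578*(-100) = -57800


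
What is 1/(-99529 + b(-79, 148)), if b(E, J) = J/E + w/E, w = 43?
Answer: -79/7862982 ≈ -1.0047e-5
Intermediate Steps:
b(E, J) = 43/E + J/E (b(E, J) = J/E + 43/E = 43/E + J/E)
1/(-99529 + b(-79, 148)) = 1/(-99529 + (43 + 148)/(-79)) = 1/(-99529 - 1/79*191) = 1/(-99529 - 191/79) = 1/(-7862982/79) = -79/7862982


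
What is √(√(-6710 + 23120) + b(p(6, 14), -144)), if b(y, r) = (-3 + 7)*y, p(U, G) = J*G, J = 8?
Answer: √(448 + √16410) ≈ 24.002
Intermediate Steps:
p(U, G) = 8*G
b(y, r) = 4*y
√(√(-6710 + 23120) + b(p(6, 14), -144)) = √(√(-6710 + 23120) + 4*(8*14)) = √(√16410 + 4*112) = √(√16410 + 448) = √(448 + √16410)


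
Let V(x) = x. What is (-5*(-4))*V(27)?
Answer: 540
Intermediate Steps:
(-5*(-4))*V(27) = -5*(-4)*27 = 20*27 = 540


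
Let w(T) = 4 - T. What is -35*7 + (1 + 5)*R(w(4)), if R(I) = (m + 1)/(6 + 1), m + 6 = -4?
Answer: -1769/7 ≈ -252.71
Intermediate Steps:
m = -10 (m = -6 - 4 = -10)
R(I) = -9/7 (R(I) = (-10 + 1)/(6 + 1) = -9/7)
-35*7 + (1 + 5)*R(w(4)) = -35*7 + (1 + 5)*(-9/7) = -245 + 6*(-9/7) = -245 - 54/7 = -1769/7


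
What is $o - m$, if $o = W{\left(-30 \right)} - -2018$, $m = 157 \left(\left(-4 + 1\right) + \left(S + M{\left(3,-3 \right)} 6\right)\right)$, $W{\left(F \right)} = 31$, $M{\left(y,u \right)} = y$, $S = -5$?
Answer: $479$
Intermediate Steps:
$m = 1570$ ($m = 157 \left(\left(-4 + 1\right) + \left(-5 + 3 \cdot 6\right)\right) = 157 \left(-3 + \left(-5 + 18\right)\right) = 157 \left(-3 + 13\right) = 157 \cdot 10 = 1570$)
$o = 2049$ ($o = 31 - -2018 = 31 + 2018 = 2049$)
$o - m = 2049 - 1570 = 479$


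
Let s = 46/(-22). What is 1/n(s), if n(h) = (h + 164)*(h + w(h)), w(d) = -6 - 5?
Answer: -121/256464 ≈ -0.00047180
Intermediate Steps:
s = -23/11 (s = 46*(-1/22) = -23/11 ≈ -2.0909)
w(d) = -11
n(h) = (-11 + h)*(164 + h) (n(h) = (h + 164)*(h - 11) = (164 + h)*(-11 + h) = (-11 + h)*(164 + h))
1/n(s) = 1/(-1804 + (-23/11)² + 153*(-23/11)) = 1/(-1804 + 529/121 - 3519/11) = 1/(-256464/121) = -121/256464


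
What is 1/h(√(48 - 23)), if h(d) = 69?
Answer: 1/69 ≈ 0.014493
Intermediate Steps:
1/h(√(48 - 23)) = 1/69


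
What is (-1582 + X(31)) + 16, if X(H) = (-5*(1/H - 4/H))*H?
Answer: -1551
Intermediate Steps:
X(H) = 15 (X(H) = (-5*(1/H - 4/H))*H = (-(-15)/H)*H = (15/H)*H = 15)
(-1582 + X(31)) + 16 = (-1582 + 15) + 16 = -1567 + 16 = -1551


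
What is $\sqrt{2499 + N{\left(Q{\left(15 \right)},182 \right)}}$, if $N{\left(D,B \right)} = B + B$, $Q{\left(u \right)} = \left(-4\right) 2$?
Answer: $\sqrt{2863} \approx 53.507$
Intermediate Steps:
$Q{\left(u \right)} = -8$
$N{\left(D,B \right)} = 2 B$
$\sqrt{2499 + N{\left(Q{\left(15 \right)},182 \right)}} = \sqrt{2499 + 2 \cdot 182} = \sqrt{2499 + 364} = \sqrt{2863}$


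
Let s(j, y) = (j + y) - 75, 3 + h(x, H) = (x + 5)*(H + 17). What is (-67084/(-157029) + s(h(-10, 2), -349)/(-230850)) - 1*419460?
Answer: -281582779751453/671298975 ≈ -4.1946e+5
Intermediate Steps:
h(x, H) = -3 + (5 + x)*(17 + H) (h(x, H) = -3 + (x + 5)*(H + 17) = -3 + (5 + x)*(17 + H))
s(j, y) = -75 + j + y
(-67084/(-157029) + s(h(-10, 2), -349)/(-230850)) - 1*419460 = (-67084/(-157029) + (-75 + (82 + 5*2 + 17*(-10) + 2*(-10)) - 349)/(-230850)) - 1*419460 = (-67084*(-1/157029) + (-75 + (82 + 10 - 170 - 20) - 349)*(-1/230850)) - 419460 = (67084/157029 + (-75 - 98 - 349)*(-1/230850)) - 419460 = (67084/157029 - 522*(-1/230850)) - 419460 = (67084/157029 + 29/12825) - 419460 = 288302047/671298975 - 419460 = -281582779751453/671298975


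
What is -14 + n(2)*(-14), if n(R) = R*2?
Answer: -70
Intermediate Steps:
n(R) = 2*R
-14 + n(2)*(-14) = -14 + (2*2)*(-14) = -14 + 4*(-14) = -14 - 56 = -70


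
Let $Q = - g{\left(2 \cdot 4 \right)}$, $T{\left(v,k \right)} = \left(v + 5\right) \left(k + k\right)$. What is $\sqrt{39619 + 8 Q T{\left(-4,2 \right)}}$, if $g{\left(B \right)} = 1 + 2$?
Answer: $\sqrt{39523} \approx 198.8$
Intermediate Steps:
$T{\left(v,k \right)} = 2 k \left(5 + v\right)$ ($T{\left(v,k \right)} = \left(5 + v\right) 2 k = 2 k \left(5 + v\right)$)
$g{\left(B \right)} = 3$
$Q = -3$ ($Q = \left(-1\right) 3 = -3$)
$\sqrt{39619 + 8 Q T{\left(-4,2 \right)}} = \sqrt{39619 + 8 \left(-3\right) 2 \cdot 2 \left(5 - 4\right)} = \sqrt{39619 - 24 \cdot 2 \cdot 2 \cdot 1} = \sqrt{39619 - 96} = \sqrt{39523}$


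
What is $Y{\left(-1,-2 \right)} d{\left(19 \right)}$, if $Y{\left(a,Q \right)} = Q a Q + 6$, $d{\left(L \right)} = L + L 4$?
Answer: $190$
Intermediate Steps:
$d{\left(L \right)} = 5 L$ ($d{\left(L \right)} = L + 4 L = 5 L$)
$Y{\left(a,Q \right)} = 6 + a Q^{2}$ ($Y{\left(a,Q \right)} = a Q^{2} + 6 = 6 + a Q^{2}$)
$Y{\left(-1,-2 \right)} d{\left(19 \right)} = \left(6 - \left(-2\right)^{2}\right) 5 \cdot 19 = \left(6 - 4\right) 95 = 2 \cdot 95 = 190$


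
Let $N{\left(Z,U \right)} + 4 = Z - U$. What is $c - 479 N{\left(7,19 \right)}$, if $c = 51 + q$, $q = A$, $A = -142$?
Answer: $7573$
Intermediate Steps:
$N{\left(Z,U \right)} = -4 + Z - U$ ($N{\left(Z,U \right)} = -4 - \left(U - Z\right) = -4 + Z - U$)
$q = -142$
$c = -91$ ($c = 51 - 142 = -91$)
$c - 479 N{\left(7,19 \right)} = -91 - 479 \left(-4 + 7 - 19\right) = -91 - -7664 = -91 + 7664 = 7573$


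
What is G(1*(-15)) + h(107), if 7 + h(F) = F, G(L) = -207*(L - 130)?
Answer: 30115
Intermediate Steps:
G(L) = 26910 - 207*L (G(L) = -207*(-130 + L) = 26910 - 207*L)
h(F) = -7 + F
G(1*(-15)) + h(107) = (26910 - 207*(-15)) + (-7 + 107) = (26910 - 207*(-15)) + 100 = (26910 + 3105) + 100 = 30015 + 100 = 30115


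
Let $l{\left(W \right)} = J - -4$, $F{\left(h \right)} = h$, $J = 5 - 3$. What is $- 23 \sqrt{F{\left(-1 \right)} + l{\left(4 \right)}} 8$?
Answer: $- 184 \sqrt{5} \approx -411.44$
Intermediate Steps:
$J = 2$ ($J = 5 - 3 = 2$)
$l{\left(W \right)} = 6$ ($l{\left(W \right)} = 2 - -4 = 2 + 4 = 6$)
$- 23 \sqrt{F{\left(-1 \right)} + l{\left(4 \right)}} 8 = - 23 \sqrt{-1 + 6} \cdot 8 = - 23 \sqrt{5} \cdot 8 = - 184 \sqrt{5}$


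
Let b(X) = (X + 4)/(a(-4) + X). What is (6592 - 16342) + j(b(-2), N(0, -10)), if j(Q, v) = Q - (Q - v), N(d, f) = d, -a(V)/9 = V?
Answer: -9750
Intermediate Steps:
a(V) = -9*V
b(X) = (4 + X)/(36 + X) (b(X) = (X + 4)/(-9*(-4) + X) = (4 + X)/(36 + X))
j(Q, v) = v (j(Q, v) = Q + (v - Q) = v)
(6592 - 16342) + j(b(-2), N(0, -10)) = (6592 - 16342) + 0 = -9750 + 0 = -9750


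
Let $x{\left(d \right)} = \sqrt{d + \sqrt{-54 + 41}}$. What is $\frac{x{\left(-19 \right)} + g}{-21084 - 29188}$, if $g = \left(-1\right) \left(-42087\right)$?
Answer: $- \frac{42087}{50272} - \frac{\sqrt{-19 + i \sqrt{13}}}{50272} \approx -0.83719 - 8.7092 \cdot 10^{-5} i$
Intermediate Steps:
$g = 42087$
$x{\left(d \right)} = \sqrt{d + i \sqrt{13}}$ ($x{\left(d \right)} = \sqrt{d + \sqrt{-13}} = \sqrt{d + i \sqrt{13}}$)
$\frac{x{\left(-19 \right)} + g}{-21084 - 29188} = \frac{\sqrt{-19 + i \sqrt{13}} + 42087}{-21084 - 29188} = \frac{42087 + \sqrt{-19 + i \sqrt{13}}}{-50272} = \left(42087 + \sqrt{-19 + i \sqrt{13}}\right) \left(- \frac{1}{50272}\right) = - \frac{42087}{50272} - \frac{\sqrt{-19 + i \sqrt{13}}}{50272}$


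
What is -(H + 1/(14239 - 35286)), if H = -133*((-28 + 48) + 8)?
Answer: 78379029/21047 ≈ 3724.0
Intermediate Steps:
H = -3724 (H = -133*(20 + 8) = -133*28 = -3724)
-(H + 1/(14239 - 35286)) = -(-3724 + 1/(14239 - 35286)) = -(-3724 + 1/(-21047)) = -(-3724 - 1/21047) = -1*(-78379029/21047) = 78379029/21047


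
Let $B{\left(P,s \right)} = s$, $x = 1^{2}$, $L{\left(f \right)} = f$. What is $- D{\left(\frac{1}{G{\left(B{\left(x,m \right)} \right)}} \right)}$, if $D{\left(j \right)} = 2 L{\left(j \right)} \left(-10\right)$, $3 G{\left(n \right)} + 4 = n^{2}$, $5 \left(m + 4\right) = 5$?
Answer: $12$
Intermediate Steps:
$m = -3$ ($m = -4 + \frac{1}{5} \cdot 5 = -4 + 1 = -3$)
$x = 1$
$G{\left(n \right)} = - \frac{4}{3} + \frac{n^{2}}{3}$
$D{\left(j \right)} = - 20 j$ ($D{\left(j \right)} = 2 j \left(-10\right) = - 20 j$)
$- D{\left(\frac{1}{G{\left(B{\left(x,m \right)} \right)}} \right)} = - \frac{-20}{- \frac{4}{3} + \frac{\left(-3\right)^{2}}{3}} = - \frac{-20}{- \frac{4}{3} + \frac{1}{3} \cdot 9} = - \frac{-20}{- \frac{4}{3} + 3} = - \frac{-20}{\frac{5}{3}} = - \frac{\left(-20\right) 3}{5} = \left(-1\right) \left(-12\right) = 12$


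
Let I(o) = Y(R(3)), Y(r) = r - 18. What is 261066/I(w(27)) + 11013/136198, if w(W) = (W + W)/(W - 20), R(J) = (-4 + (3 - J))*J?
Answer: -5926056113/680990 ≈ -8702.1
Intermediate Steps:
R(J) = J*(-1 - J) (R(J) = (-1 - J)*J = J*(-1 - J))
w(W) = 2*W/(-20 + W) (w(W) = (2*W)/(-20 + W) = 2*W/(-20 + W))
Y(r) = -18 + r
I(o) = -30 (I(o) = -18 - 1*3*(1 + 3) = -18 - 1*3*4 = -18 - 12 = -30)
261066/I(w(27)) + 11013/136198 = 261066/(-30) + 11013/136198 = 261066*(-1/30) + 11013*(1/136198) = -43511/5 + 11013/136198 = -5926056113/680990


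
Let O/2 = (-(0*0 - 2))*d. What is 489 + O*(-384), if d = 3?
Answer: -4119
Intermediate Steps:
O = 12 (O = 2*(-(0*0 - 2)*3) = 2*(-(0 - 2)*3) = 2*(-(-2)*3) = 2*(-1*(-2)*3) = 2*(2*3) = 2*6 = 12)
489 + O*(-384) = 489 + 12*(-384) = 489 - 4608 = -4119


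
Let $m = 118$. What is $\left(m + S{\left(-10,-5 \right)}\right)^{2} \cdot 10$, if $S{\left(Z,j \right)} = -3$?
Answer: $132250$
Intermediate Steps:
$\left(m + S{\left(-10,-5 \right)}\right)^{2} \cdot 10 = \left(118 - 3\right)^{2} \cdot 10 = 115^{2} \cdot 10 = 13225 \cdot 10 = 132250$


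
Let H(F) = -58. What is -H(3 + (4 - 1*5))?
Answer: 58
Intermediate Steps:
-H(3 + (4 - 1*5)) = -1*(-58) = 58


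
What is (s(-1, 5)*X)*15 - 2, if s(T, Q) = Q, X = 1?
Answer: 73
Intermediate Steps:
(s(-1, 5)*X)*15 - 2 = (5*1)*15 - 2 = 5*15 - 2 = 75 - 2 = 73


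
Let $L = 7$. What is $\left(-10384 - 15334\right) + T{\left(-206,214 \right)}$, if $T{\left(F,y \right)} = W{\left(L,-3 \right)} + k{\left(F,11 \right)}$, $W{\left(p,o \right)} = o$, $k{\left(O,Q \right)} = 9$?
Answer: $-25712$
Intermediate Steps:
$T{\left(F,y \right)} = 6$ ($T{\left(F,y \right)} = -3 + 9 = 6$)
$\left(-10384 - 15334\right) + T{\left(-206,214 \right)} = \left(-10384 - 15334\right) + 6 = -25718 + 6 = -25712$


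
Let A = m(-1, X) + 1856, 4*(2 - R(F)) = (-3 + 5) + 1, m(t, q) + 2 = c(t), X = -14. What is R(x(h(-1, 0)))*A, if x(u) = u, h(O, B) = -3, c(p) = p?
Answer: 9265/4 ≈ 2316.3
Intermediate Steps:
m(t, q) = -2 + t
R(F) = 5/4 (R(F) = 2 - ((-3 + 5) + 1)/4 = 2 - (2 + 1)/4 = 2 - ¼*3 = 2 - ¾ = 5/4)
A = 1853 (A = (-2 - 1) + 1856 = -3 + 1856 = 1853)
R(x(h(-1, 0)))*A = (5/4)*1853 = 9265/4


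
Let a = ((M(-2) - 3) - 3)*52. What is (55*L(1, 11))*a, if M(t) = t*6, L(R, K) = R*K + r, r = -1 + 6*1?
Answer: -823680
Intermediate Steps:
r = 5 (r = -1 + 6 = 5)
L(R, K) = 5 + K*R (L(R, K) = R*K + 5 = K*R + 5 = 5 + K*R)
M(t) = 6*t
a = -936 (a = ((6*(-2) - 3) - 3)*52 = ((-12 - 3) - 3)*52 = (-15 - 3)*52 = -18*52 = -936)
(55*L(1, 11))*a = (55*(5 + 11*1))*(-936) = (55*(5 + 11))*(-936) = (55*16)*(-936) = 880*(-936) = -823680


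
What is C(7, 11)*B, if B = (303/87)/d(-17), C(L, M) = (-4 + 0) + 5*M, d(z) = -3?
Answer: -1717/29 ≈ -59.207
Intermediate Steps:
C(L, M) = -4 + 5*M
B = -101/87 (B = (303/87)/(-3) = (303*(1/87))*(-⅓) = (101/29)*(-⅓) = -101/87 ≈ -1.1609)
C(7, 11)*B = (-4 + 5*11)*(-101/87) = (-4 + 55)*(-101/87) = 51*(-101/87) = -1717/29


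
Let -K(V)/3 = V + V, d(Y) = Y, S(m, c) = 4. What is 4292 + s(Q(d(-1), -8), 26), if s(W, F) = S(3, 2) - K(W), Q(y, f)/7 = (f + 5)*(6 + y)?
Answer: 3666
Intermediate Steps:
K(V) = -6*V (K(V) = -3*(V + V) = -6*V)
Q(y, f) = 7*(5 + f)*(6 + y) (Q(y, f) = 7*((f + 5)*(6 + y)) = 7*((5 + f)*(6 + y)) = 7*(5 + f)*(6 + y))
s(W, F) = 4 + 6*W (s(W, F) = 4 - (-6)*W = 4 + 6*W)
4292 + s(Q(d(-1), -8), 26) = 4292 + (4 + 6*(210 + 35*(-1) + 42*(-8) + 7*(-8)*(-1))) = 4292 + (4 + 6*(210 - 35 - 336 + 56)) = 4292 + (4 + 6*(-105)) = 4292 + (4 - 630) = 4292 - 626 = 3666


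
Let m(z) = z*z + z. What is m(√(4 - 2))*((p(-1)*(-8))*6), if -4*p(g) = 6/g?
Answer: -144 - 72*√2 ≈ -245.82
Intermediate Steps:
p(g) = -3/(2*g)
m(z) = z + z² (m(z) = z² + z = z + z²)
m(√(4 - 2))*((p(-1)*(-8))*6) = (√(4 - 2)*(1 + √(4 - 2)))*((-3/2/(-1)*(-8))*6) = (√2*(1 + √2))*((-3/2*(-1)*(-8))*6) = (√2*(1 + √2))*(((3/2)*(-8))*6) = (√2*(1 + √2))*(-12*6) = (√2*(1 + √2))*(-72) = -72*√2*(1 + √2)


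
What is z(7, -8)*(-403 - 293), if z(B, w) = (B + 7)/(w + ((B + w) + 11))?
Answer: -4872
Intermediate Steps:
z(B, w) = (7 + B)/(11 + B + 2*w) (z(B, w) = (7 + B)/(w + (11 + B + w)) = (7 + B)/(11 + B + 2*w))
z(7, -8)*(-403 - 293) = ((7 + 7)/(11 + 7 + 2*(-8)))*(-403 - 293) = (14/(11 + 7 - 16))*(-696) = (14/2)*(-696) = ((½)*14)*(-696) = 7*(-696) = -4872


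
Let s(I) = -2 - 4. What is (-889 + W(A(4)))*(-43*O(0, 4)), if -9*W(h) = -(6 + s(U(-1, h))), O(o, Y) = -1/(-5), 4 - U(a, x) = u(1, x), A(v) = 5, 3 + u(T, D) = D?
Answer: 38227/5 ≈ 7645.4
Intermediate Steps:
u(T, D) = -3 + D
U(a, x) = 7 - x (U(a, x) = 4 - (-3 + x) = 4 + (3 - x) = 7 - x)
O(o, Y) = 1/5 (O(o, Y) = -1*(-1/5) = 1/5)
s(I) = -6
W(h) = 0 (W(h) = -(-1)*(6 - 6)/9 = -(-1)*0/9 = -1/9*0 = 0)
(-889 + W(A(4)))*(-43*O(0, 4)) = (-889 + 0)*(-43*1/5) = -889*(-43/5) = 38227/5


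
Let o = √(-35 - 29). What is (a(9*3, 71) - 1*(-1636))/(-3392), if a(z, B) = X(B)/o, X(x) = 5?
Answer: -409/848 + 5*I/27136 ≈ -0.48231 + 0.00018426*I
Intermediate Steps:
o = 8*I (o = √(-64) = 8*I ≈ 8.0*I)
a(z, B) = -5*I/8 (a(z, B) = 5/((8*I)) = 5*(-I/8) = -5*I/8)
(a(9*3, 71) - 1*(-1636))/(-3392) = (-5*I/8 - 1*(-1636))/(-3392) = (-5*I/8 + 1636)*(-1/3392) = (1636 - 5*I/8)*(-1/3392) = -409/848 + 5*I/27136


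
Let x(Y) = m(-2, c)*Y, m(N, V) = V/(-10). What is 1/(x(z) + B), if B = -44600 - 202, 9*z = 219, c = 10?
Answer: -3/134479 ≈ -2.2308e-5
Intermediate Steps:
z = 73/3 (z = (⅑)*219 = 73/3 ≈ 24.333)
m(N, V) = -V/10 (m(N, V) = V*(-⅒) = -V/10)
x(Y) = -Y (x(Y) = (-⅒*10)*Y = -Y)
B = -44802
1/(x(z) + B) = 1/(-1*73/3 - 44802) = 1/(-73/3 - 44802) = 1/(-134479/3) = -3/134479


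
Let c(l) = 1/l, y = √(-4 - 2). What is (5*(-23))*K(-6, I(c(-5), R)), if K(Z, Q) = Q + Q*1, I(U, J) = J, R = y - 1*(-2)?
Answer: -460 - 230*I*√6 ≈ -460.0 - 563.38*I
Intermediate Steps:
y = I*√6 (y = √(-6) = I*√6 ≈ 2.4495*I)
R = 2 + I*√6 (R = I*√6 - 1*(-2) = I*√6 + 2 = 2 + I*√6 ≈ 2.0 + 2.4495*I)
K(Z, Q) = 2*Q (K(Z, Q) = Q + Q = 2*Q)
(5*(-23))*K(-6, I(c(-5), R)) = (5*(-23))*(2*(2 + I*√6)) = -115*(4 + 2*I*√6) = -460 - 230*I*√6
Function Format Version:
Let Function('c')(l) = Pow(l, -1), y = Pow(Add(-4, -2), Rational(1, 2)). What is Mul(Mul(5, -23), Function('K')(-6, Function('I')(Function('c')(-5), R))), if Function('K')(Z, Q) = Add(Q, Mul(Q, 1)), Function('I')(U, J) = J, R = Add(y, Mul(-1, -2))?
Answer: Add(-460, Mul(-230, I, Pow(6, Rational(1, 2)))) ≈ Add(-460.00, Mul(-563.38, I))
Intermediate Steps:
y = Mul(I, Pow(6, Rational(1, 2))) (y = Pow(-6, Rational(1, 2)) = Mul(I, Pow(6, Rational(1, 2))) ≈ Mul(2.4495, I))
R = Add(2, Mul(I, Pow(6, Rational(1, 2)))) (R = Add(Mul(I, Pow(6, Rational(1, 2))), Mul(-1, -2)) = Add(Mul(I, Pow(6, Rational(1, 2))), 2) = Add(2, Mul(I, Pow(6, Rational(1, 2)))) ≈ Add(2.0000, Mul(2.4495, I)))
Function('K')(Z, Q) = Mul(2, Q) (Function('K')(Z, Q) = Add(Q, Q) = Mul(2, Q))
Mul(Mul(5, -23), Function('K')(-6, Function('I')(Function('c')(-5), R))) = Mul(Mul(5, -23), Mul(2, Add(2, Mul(I, Pow(6, Rational(1, 2)))))) = Mul(-115, Add(4, Mul(2, I, Pow(6, Rational(1, 2))))) = Add(-460, Mul(-230, I, Pow(6, Rational(1, 2))))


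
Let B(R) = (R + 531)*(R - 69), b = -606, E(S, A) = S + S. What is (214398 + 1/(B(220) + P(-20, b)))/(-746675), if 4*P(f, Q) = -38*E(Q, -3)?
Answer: -26781526171/93270907625 ≈ -0.28714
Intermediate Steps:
E(S, A) = 2*S
B(R) = (-69 + R)*(531 + R) (B(R) = (531 + R)*(-69 + R) = (-69 + R)*(531 + R))
P(f, Q) = -19*Q (P(f, Q) = (-76*Q)/4 = -19*Q)
(214398 + 1/(B(220) + P(-20, b)))/(-746675) = (214398 + 1/((-36639 + 220**2 + 462*220) - 19*(-606)))/(-746675) = (214398 + 1/((-36639 + 48400 + 101640) + 11514))*(-1/746675) = (214398 + 1/(113401 + 11514))*(-1/746675) = (214398 + 1/124915)*(-1/746675) = (26781526171/124915)*(-1/746675) = -26781526171/93270907625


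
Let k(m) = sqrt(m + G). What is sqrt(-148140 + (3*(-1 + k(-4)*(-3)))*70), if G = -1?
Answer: sqrt(-148350 - 630*I*sqrt(5)) ≈ 1.829 - 385.17*I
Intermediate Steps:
k(m) = sqrt(-1 + m) (k(m) = sqrt(m - 1) = sqrt(-1 + m))
sqrt(-148140 + (3*(-1 + k(-4)*(-3)))*70) = sqrt(-148140 + (3*(-1 + sqrt(-1 - 4)*(-3)))*70) = sqrt(-148140 + (3*(-1 + sqrt(-5)*(-3)))*70) = sqrt(-148140 + (3*(-1 + (I*sqrt(5))*(-3)))*70) = sqrt(-148140 + (3*(-1 - 3*I*sqrt(5)))*70) = sqrt(-148140 + (-3 - 9*I*sqrt(5))*70) = sqrt(-148140 + (-210 - 630*I*sqrt(5))) = sqrt(-148350 - 630*I*sqrt(5))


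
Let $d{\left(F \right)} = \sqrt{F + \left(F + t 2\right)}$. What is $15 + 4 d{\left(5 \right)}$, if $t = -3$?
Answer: $23$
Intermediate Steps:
$d{\left(F \right)} = \sqrt{-6 + 2 F}$ ($d{\left(F \right)} = \sqrt{F + \left(F - 6\right)} = \sqrt{F + \left(-6 + F\right)} = \sqrt{-6 + 2 F}$)
$15 + 4 d{\left(5 \right)} = 15 + 4 \sqrt{-6 + 2 \cdot 5} = 15 + 4 \sqrt{-6 + 10} = 15 + 4 \sqrt{4} = 15 + 4 \cdot 2 = 15 + 8 = 23$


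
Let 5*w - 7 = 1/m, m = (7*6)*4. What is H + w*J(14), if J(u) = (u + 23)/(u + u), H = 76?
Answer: 1831069/23520 ≈ 77.852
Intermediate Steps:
m = 168 (m = 42*4 = 168)
w = 1177/840 (w = 7/5 + (⅕)/168 = 7/5 + (⅕)*(1/168) = 7/5 + 1/840 = 1177/840 ≈ 1.4012)
J(u) = (23 + u)/(2*u) (J(u) = (23 + u)/((2*u)) = (23 + u)*(1/(2*u)) = (23 + u)/(2*u))
H + w*J(14) = 76 + 1177*((½)*(23 + 14)/14)/840 = 76 + 1177*((½)*(1/14)*37)/840 = 76 + (1177/840)*(37/28) = 76 + 43549/23520 = 1831069/23520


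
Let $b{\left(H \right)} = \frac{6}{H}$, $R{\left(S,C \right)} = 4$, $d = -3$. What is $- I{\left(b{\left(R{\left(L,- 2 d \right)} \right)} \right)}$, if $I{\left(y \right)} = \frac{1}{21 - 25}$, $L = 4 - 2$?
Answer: $\frac{1}{4} \approx 0.25$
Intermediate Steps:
$L = 2$
$I{\left(y \right)} = - \frac{1}{4}$ ($I{\left(y \right)} = \frac{1}{-4} = - \frac{1}{4}$)
$- I{\left(b{\left(R{\left(L,- 2 d \right)} \right)} \right)} = \left(-1\right) \left(- \frac{1}{4}\right) = \frac{1}{4}$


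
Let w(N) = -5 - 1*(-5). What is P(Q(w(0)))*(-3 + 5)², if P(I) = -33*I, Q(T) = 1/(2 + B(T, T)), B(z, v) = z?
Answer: -66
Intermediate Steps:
w(N) = 0 (w(N) = -5 + 5 = 0)
Q(T) = 1/(2 + T)
P(Q(w(0)))*(-3 + 5)² = (-33/(2 + 0))*(-3 + 5)² = -33/2*2² = -33*½*4 = -33/2*4 = -66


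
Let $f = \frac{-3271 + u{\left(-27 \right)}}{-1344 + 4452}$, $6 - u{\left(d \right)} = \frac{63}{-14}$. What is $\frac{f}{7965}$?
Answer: $- \frac{6521}{49510440} \approx -0.00013171$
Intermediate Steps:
$u{\left(d \right)} = \frac{21}{2}$ ($u{\left(d \right)} = 6 - \frac{63}{-14} = 6 - 63 \left(- \frac{1}{14}\right) = 6 - - \frac{9}{2} = 6 + \frac{9}{2} = \frac{21}{2}$)
$f = - \frac{6521}{6216}$ ($f = \frac{-3271 + \frac{21}{2}}{-1344 + 4452} = - \frac{6521}{2 \cdot 3108} = \left(- \frac{6521}{2}\right) \frac{1}{3108} = - \frac{6521}{6216} \approx -1.0491$)
$\frac{f}{7965} = - \frac{6521}{6216 \cdot 7965} = \left(- \frac{6521}{6216}\right) \frac{1}{7965} = - \frac{6521}{49510440}$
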